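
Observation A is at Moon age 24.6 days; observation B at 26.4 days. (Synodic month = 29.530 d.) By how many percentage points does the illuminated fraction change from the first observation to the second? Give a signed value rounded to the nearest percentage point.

First observation: θ = 360°·24.6/29.530 = 299.9°, so f = 0.251.
Second observation: θ = 321.8°, f = 0.107.
Δf = 0.107 − 0.251 = -0.144, i.e. -14 pp.

-14 percentage points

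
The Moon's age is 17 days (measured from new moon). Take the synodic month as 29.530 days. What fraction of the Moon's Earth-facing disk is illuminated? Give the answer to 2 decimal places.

0.94

The Moon has covered 17/29.530 of its cycle, so θ ≈ 360° × 17/29.530 = 207.2°.
With cos θ = (-0.889), the lit fraction is (1 − (-0.889))/2 ≈ 0.945.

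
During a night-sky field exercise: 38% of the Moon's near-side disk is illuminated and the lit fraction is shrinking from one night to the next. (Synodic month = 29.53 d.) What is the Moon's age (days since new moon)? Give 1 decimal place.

23.3 days

Invert f = (1 − cos θ)/2 to get cos θ = 1 − 2(0.38) = 0.240, hence θ₀ = arccos 0.240 = 76.1°.
Since the Moon is past full (waning), take the reflex angle: θ = 360° − 76.1° = 283.9°.
That fraction of the synodic month is 283.9/360 × 29.53 d ≈ 23.29 d.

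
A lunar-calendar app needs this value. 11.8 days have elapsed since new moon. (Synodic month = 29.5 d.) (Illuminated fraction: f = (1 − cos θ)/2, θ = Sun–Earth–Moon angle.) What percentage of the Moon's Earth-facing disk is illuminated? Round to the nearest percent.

Elongation θ = 360° × 11.8/29.5 ≈ 144.0°.
With cos θ = (-0.809), the lit fraction is (1 − (-0.809))/2 ≈ 0.905, so 90%.

90%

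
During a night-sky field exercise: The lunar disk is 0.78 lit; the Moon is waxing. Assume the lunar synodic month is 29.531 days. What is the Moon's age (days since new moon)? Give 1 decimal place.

cos θ = 1 − 2f = -0.560, giving a principal value of 124.1°.
Waxing ⇒ before full, so θ = 124.1°.
At 360°/29.531 d per day, 124.1° corresponds to 10.18 days.

10.2 days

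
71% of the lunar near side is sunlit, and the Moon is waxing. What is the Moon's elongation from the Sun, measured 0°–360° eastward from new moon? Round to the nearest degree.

cos θ = 1 − 2f = -0.420, giving a principal value of 114.8°.
Before full moon the principal value applies: θ = 114.8°.

115°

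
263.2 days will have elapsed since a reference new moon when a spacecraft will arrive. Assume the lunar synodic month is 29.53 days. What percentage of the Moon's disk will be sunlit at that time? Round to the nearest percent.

263.2/29.53 = 8.913 lunations, so 8 complete cycles and 26.96 d into the next.
Elongation θ = 360° × 26.96/29.53 ≈ 328.7°.
With cos θ = 0.854, the lit fraction is (1 − 0.854)/2 ≈ 0.073, so 7%.

7%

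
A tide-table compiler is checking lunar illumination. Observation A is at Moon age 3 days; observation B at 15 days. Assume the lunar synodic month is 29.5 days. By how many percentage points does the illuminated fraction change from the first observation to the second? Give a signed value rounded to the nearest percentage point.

θ₁ = 360° × 3/29.5 = 36.6°, f₁ = (1 − cos θ₁)/2 = 0.099.
θ₂ = 360° × 15/29.5 = 183.1°, f₂ = (1 − cos θ₂)/2 = 0.999.
Change = f₂ − f₁ = +0.901 → +90 percentage points.

+90 percentage points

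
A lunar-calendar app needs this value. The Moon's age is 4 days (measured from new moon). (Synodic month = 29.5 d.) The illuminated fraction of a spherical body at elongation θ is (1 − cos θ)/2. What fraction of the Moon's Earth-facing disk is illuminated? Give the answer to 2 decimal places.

0.17

The Moon has covered 4/29.5 of its cycle, so θ ≈ 360° × 4/29.5 = 48.8°.
Illuminated fraction = (1 − cos 48.8°)/2 = (1 − 0.659)/2 ≈ 0.171.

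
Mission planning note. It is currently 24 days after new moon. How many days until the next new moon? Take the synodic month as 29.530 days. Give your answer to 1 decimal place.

One full lunation from the last new moon is 29.530 d; remaining = 29.530 − 24 = 5.530 d.

5.5 days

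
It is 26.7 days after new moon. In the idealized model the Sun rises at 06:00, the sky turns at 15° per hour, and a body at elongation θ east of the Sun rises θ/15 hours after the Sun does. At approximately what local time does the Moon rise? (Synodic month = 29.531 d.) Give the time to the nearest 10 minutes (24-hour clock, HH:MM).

Elongation θ = 360° × 26.7/29.531 ≈ 325.5°.
At 15° of sky rotation per hour, 325.5° corresponds to a 21.70 h lag.
06:00 + 21.699 h ≈ 03:42 → 03:40 to the nearest ten minutes.

03:40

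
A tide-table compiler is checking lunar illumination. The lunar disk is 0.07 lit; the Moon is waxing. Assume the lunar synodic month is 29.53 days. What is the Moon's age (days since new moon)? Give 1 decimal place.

From f = (1 − cos θ)/2: cos θ = 1 − 2×0.07 = 0.860; arccos → 30.7°.
The Moon is waxing (0°–180°), so θ = 30.7° directly.
Age = 29.53 × 30.7°/360° ≈ 2.52 days.

2.5 days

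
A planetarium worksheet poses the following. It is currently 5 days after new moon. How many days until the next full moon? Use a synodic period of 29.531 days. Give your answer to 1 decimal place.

Full moon occurs at elongation 180°, i.e. at age 29.531 × 180/360 = 14.765 d.
So 9.765 days remain (14.765 − 5).

9.8 days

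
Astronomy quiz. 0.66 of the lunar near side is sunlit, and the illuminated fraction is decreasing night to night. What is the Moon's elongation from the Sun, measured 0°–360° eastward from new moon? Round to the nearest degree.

cos θ = 1 − 2f = -0.320, giving a principal value of 108.7°.
A waning Moon lies in 180°–360°, so θ = 360° − 108.7° = 251.3°.

251°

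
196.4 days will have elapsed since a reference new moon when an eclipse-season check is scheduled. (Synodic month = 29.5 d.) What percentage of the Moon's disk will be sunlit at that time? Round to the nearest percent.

196.4 d spans 6 complete synodic months (6 × 29.5 = 177.00 d) plus 19.40 d.
The Moon has covered 19.40/29.5 of its cycle, so θ ≈ 360° × 19.40/29.5 = 236.7°.
With cos θ = (-0.548), the lit fraction is (1 − (-0.548))/2 ≈ 0.774, so 77%.

77%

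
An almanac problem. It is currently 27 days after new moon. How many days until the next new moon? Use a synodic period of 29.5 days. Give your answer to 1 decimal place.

2.5 days

The next new moon completes the synodic month: 29.5 − 27 = 2.500 days.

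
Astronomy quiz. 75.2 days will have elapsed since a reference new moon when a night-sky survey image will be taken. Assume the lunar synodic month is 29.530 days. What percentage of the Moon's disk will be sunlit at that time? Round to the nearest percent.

75.2 d spans 2 complete synodic months (2 × 29.530 = 59.06 d) plus 16.14 d.
Elongation θ = 360° × 16.14/29.530 ≈ 196.8°.
Illuminated fraction = (1 − cos 196.8°)/2 = (1 − (-0.958))/2 ≈ 0.979, so 98%.

98%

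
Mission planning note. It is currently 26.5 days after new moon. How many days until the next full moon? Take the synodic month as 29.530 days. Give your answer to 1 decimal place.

Full moon is 0.5 of the way through the cycle: age 0.5 × 29.530 = 14.765 d.
This lunation's full moon (14.765 d) has passed, so add one period: 44.295 − 26.5 = 17.795 days.

17.8 days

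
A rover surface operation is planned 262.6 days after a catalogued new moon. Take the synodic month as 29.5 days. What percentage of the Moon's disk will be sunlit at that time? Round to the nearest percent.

262.6/29.5 = 8.902 lunations, so 8 complete cycles and 26.60 d into the next.
The Moon has covered 26.60/29.5 of its cycle, so θ ≈ 360° × 26.60/29.5 = 324.6°.
With cos θ = 0.815, the lit fraction is (1 − 0.815)/2 ≈ 0.092, so 9%.

9%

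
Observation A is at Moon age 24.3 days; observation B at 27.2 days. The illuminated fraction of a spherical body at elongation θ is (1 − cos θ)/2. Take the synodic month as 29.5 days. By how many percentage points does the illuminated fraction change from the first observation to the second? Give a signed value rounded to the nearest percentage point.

First observation: θ = 360°·24.3/29.5 = 296.5°, so f = 0.277.
Second observation: θ = 331.9°, f = 0.059.
Δf = 0.059 − 0.277 = -0.218, i.e. -22 pp.

-22 pp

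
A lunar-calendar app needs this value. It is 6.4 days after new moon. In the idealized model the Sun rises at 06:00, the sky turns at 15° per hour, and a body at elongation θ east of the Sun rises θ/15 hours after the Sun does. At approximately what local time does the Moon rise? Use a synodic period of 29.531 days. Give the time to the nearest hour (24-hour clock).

The Moon has covered 6.4/29.531 of its cycle, so θ ≈ 360° × 6.4/29.531 = 78.0°.
At 15° of sky rotation per hour, 78.0° corresponds to a 5.20 h lag.
06:00 + 5.20 h ≈ 11:12 → 11:00 to the nearest hour.

11:00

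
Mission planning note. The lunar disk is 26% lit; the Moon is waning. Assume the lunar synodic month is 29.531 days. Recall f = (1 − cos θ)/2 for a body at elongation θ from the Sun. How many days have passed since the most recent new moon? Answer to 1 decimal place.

24.5 days

From f = (1 − cos θ)/2: cos θ = 1 − 2×0.26 = 0.480; arccos → 61.3°.
Since the Moon is past full (waning), take the reflex angle: θ = 360° − 61.3° = 298.7°.
Age = 29.531 × 298.7°/360° ≈ 24.50 days.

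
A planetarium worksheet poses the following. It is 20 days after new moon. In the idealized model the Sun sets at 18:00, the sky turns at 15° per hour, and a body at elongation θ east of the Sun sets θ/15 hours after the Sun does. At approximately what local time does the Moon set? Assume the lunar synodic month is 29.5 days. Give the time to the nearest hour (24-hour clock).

10:00

Elongation θ = 360° × 20/29.5 ≈ 244.1°.
The Moon trails the Sun by θ/15 = 244.1/15 ≈ 16.27 hours.
18:00 + 16.27 h ≈ 10:16 → 10:00 to the nearest hour.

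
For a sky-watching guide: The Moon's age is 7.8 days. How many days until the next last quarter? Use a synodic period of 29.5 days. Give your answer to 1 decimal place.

Last quarter occurs at elongation 270°, i.e. at age 29.5 × 270/360 = 22.125 d.
So 14.325 days remain (22.125 − 7.8).

14.3 days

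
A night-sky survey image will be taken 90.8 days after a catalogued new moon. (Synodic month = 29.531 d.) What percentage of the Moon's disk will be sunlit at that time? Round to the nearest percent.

5%

Reduce mod P: 90.8 − 3×29.531 = 2.21 d into the current lunation.
Elongation θ = 360° × 2.21/29.531 ≈ 26.9°.
cos 26.9° = 0.892, so f = (1 − 0.892)/2 = 0.054, so 5%.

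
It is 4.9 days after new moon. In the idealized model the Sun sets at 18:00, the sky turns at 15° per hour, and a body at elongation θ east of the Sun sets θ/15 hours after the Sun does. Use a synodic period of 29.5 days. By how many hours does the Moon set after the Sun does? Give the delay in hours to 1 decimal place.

Phase angle: θ = 360°·(4.9 d)/(29.5 d) = 59.8°.
Delay after the Sun = 59.8° / (15°/h) ≈ 3.99 h.
So the Moon sets 3.99 h after the Sun.

4.0 h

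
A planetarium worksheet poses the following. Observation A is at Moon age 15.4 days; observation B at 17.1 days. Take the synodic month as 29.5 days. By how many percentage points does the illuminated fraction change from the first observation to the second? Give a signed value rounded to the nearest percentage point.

-6 pp

First observation: θ = 360°·15.4/29.5 = 187.9°, so f = 0.995.
Second observation: θ = 208.7°, f = 0.939.
Δf = 0.939 − 0.995 = -0.057, i.e. -6 pp.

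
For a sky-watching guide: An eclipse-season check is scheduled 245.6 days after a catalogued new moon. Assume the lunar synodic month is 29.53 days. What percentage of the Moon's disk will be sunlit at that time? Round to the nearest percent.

70%

Reduce mod P: 245.6 − 8×29.53 = 9.36 d into the current lunation.
The Moon has covered 9.36/29.53 of its cycle, so θ ≈ 360° × 9.36/29.53 = 114.1°.
Illuminated fraction = (1 − cos 114.1°)/2 = (1 − (-0.408))/2 ≈ 0.704, so 70%.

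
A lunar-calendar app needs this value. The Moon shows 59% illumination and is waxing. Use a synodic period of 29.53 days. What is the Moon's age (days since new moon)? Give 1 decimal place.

From f = (1 − cos θ)/2: cos θ = 1 − 2×0.59 = -0.180; arccos → 100.4°.
The Moon is waxing (0°–180°), so θ = 100.4° directly.
At 360°/29.53 d per day, 100.4° corresponds to 8.23 days.

8.2 days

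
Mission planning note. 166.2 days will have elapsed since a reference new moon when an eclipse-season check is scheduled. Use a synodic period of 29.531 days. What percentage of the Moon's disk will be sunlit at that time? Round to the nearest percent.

85%

166.2 d spans 5 complete synodic months (5 × 29.531 = 147.66 d) plus 18.54 d.
Phase angle: θ = 360°·(18.54 d)/(29.531 d) = 226.1°.
cos 226.1° = (-0.694), so f = (1 − (-0.694))/2 = 0.847, so 85%.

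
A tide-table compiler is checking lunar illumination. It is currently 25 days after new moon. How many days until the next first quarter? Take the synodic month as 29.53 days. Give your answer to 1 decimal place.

11.9 days

First quarter is 0.25 of the way through the cycle: age 0.25 × 29.53 = 7.383 d.
This lunation's first quarter (7.383 d) has passed, so add one period: 36.913 − 25 = 11.913 days.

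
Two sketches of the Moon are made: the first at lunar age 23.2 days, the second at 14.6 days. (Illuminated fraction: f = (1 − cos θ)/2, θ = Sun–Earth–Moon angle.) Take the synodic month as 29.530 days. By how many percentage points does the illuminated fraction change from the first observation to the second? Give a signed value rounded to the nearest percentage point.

θ₁ = 360° × 23.2/29.530 = 282.8°, f₁ = (1 − cos θ₁)/2 = 0.389.
θ₂ = 360° × 14.6/29.530 = 178.0°, f₂ = (1 − cos θ₂)/2 = 1.000.
Change = f₂ − f₁ = +0.611 → +61 percentage points.

+61 percentage points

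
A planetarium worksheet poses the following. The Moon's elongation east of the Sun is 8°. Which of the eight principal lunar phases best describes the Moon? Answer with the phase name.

new moon

8° lies in the new moon sector of the 8-phase cycle.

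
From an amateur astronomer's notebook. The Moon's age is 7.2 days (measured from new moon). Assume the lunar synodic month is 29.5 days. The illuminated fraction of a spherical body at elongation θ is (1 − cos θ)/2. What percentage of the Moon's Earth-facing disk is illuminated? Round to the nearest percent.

48%

Phase angle: θ = 360°·(7.2 d)/(29.5 d) = 87.9°.
Illuminated fraction = (1 − cos 87.9°)/2 = (1 − 0.037)/2 ≈ 0.481, so 48%.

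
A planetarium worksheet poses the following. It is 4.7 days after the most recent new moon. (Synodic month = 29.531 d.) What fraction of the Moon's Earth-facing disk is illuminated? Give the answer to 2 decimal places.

Phase angle: θ = 360°·(4.7 d)/(29.531 d) = 57.3°.
With cos θ = 0.540, the lit fraction is (1 − 0.540)/2 ≈ 0.230.

0.23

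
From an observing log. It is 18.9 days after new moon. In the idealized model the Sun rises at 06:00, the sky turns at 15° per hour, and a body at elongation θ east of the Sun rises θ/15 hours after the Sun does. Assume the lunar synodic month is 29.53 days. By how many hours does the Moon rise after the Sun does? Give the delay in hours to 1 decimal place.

15.4 h

Phase angle: θ = 360°·(18.9 d)/(29.53 d) = 230.4°.
At 15° of sky rotation per hour, 230.4° corresponds to a 15.36 h lag.
So the Moon rises 15.36 h after the Sun.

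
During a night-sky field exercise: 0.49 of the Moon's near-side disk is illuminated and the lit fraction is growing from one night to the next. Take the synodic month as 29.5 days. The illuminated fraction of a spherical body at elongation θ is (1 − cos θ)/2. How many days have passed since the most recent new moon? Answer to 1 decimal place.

7.3 days

Invert f = (1 − cos θ)/2 to get cos θ = 1 − 2(0.49) = 0.020, hence θ₀ = arccos 0.020 = 88.9°.
Before full moon the principal value applies: θ = 88.9°.
At 360°/29.5 d per day, 88.9° corresponds to 7.28 days.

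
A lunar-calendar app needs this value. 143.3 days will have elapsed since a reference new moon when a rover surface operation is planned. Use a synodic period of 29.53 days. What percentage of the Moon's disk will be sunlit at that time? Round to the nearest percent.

143.3/29.53 = 4.853 lunations, so 4 complete cycles and 25.18 d into the next.
The Moon has covered 25.18/29.53 of its cycle, so θ ≈ 360° × 25.18/29.53 = 307.0°.
cos 307.0° = 0.601, so f = (1 − 0.601)/2 = 0.199, so 20%.

20%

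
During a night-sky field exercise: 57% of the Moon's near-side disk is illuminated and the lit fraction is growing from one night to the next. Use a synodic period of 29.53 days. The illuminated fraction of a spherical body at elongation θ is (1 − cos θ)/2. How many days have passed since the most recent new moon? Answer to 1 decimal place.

From f = (1 − cos θ)/2: cos θ = 1 − 2×0.57 = -0.140; arccos → 98.0°.
The Moon is waxing (0°–180°), so θ = 98.0° directly.
Age = 29.53 × 98.0°/360° ≈ 8.04 days.

8.0 days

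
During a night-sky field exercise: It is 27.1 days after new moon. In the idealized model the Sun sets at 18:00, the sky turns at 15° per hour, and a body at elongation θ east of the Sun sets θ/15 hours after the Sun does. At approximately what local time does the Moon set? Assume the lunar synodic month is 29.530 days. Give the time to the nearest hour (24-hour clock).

Phase angle: θ = 360°·(27.1 d)/(29.530 d) = 330.4°.
The Moon trails the Sun by θ/15 = 330.4/15 ≈ 22.03 hours.
18:00 + 22.03 h ≈ 16:02 → 16:00 to the nearest hour.

16:00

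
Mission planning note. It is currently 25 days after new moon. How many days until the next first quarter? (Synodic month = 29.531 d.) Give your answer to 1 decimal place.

11.9 days

First quarter is 0.25 of the way through the cycle: age 0.25 × 29.531 = 7.383 d.
Already past this cycle's first quarter; the next is at 7.383 + 29.531 = 36.914 d, so 36.914 − 25 = 11.914 days.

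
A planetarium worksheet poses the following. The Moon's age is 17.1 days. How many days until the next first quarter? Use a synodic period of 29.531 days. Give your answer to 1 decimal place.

19.8 days

First quarter is 0.25 of the way through the cycle: age 0.25 × 29.531 = 7.383 d.
Already past this cycle's first quarter; the next is at 7.383 + 29.531 = 36.914 d, so 36.914 − 17.1 = 19.814 days.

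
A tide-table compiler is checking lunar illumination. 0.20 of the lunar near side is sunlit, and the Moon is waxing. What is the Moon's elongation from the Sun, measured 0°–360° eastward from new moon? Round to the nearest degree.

53°

From f = (1 − cos θ)/2: cos θ = 1 − 2×0.20 = 0.600; arccos → 53.1°.
Before full moon the principal value applies: θ = 53.1°.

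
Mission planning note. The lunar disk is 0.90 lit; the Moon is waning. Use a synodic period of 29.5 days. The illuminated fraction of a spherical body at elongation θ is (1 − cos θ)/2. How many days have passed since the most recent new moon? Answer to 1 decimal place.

From f = (1 − cos θ)/2: cos θ = 1 − 2×0.90 = -0.800; arccos → 143.1°.
A waning Moon lies in 180°–360°, so θ = 360° − 143.1° = 216.9°.
At 360°/29.5 d per day, 216.9° corresponds to 17.77 days.

17.8 days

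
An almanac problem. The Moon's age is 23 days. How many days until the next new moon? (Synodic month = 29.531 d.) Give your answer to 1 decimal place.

6.5 days

The next new moon completes the synodic month: 29.531 − 23 = 6.531 days.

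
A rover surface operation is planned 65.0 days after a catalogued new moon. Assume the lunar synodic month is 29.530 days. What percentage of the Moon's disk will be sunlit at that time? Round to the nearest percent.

35%

Reduce mod P: 65.0 − 2×29.530 = 5.94 d into the current lunation.
Phase angle: θ = 360°·(5.94 d)/(29.530 d) = 72.4°.
cos 72.4° = 0.302, so f = (1 − 0.302)/2 = 0.349, so 35%.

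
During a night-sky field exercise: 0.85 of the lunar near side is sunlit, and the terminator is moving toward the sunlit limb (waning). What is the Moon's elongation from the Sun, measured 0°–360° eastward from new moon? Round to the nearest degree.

226°

Invert f = (1 − cos θ)/2 to get cos θ = 1 − 2(0.85) = -0.700, hence θ₀ = arccos -0.700 = 134.4°.
Waning ⇒ past full, so θ = 360° − 134.4° = 225.6°.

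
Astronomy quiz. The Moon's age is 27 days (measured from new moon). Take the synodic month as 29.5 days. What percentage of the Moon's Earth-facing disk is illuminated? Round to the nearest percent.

7%

Elongation θ = 360° × 27/29.5 ≈ 329.5°.
With cos θ = 0.862, the lit fraction is (1 − 0.862)/2 ≈ 0.069, so 7%.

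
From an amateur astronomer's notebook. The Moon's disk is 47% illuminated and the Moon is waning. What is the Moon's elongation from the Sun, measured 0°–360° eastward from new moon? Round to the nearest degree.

From f = (1 − cos θ)/2: cos θ = 1 − 2×0.47 = 0.060; arccos → 86.6°.
A waning Moon lies in 180°–360°, so θ = 360° − 86.6° = 273.4°.

273°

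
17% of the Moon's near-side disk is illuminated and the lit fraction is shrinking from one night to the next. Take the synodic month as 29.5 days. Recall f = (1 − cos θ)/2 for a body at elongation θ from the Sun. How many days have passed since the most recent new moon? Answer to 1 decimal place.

25.5 days

Invert f = (1 − cos θ)/2 to get cos θ = 1 − 2(0.17) = 0.660, hence θ₀ = arccos 0.660 = 48.7°.
Waning ⇒ past full, so θ = 360° − 48.7° = 311.3°.
At 360°/29.5 d per day, 311.3° corresponds to 25.51 days.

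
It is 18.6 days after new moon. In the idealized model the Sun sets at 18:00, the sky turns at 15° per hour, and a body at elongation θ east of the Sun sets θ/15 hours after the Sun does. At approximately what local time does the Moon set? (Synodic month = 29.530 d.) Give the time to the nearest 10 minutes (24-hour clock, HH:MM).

09:10

The Moon has covered 18.6/29.530 of its cycle, so θ ≈ 360° × 18.6/29.530 = 226.8°.
Delay after the Sun = 226.8° / (15°/h) ≈ 15.12 h.
18:00 + 15.117 h ≈ 09:07 → 09:10 to the nearest ten minutes.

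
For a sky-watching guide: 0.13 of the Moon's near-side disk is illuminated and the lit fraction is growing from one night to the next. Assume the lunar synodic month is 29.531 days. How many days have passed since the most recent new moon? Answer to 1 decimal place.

3.5 days

Invert f = (1 − cos θ)/2 to get cos θ = 1 − 2(0.13) = 0.740, hence θ₀ = arccos 0.740 = 42.3°.
Before full moon the principal value applies: θ = 42.3°.
Age = 29.531 × 42.3°/360° ≈ 3.47 days.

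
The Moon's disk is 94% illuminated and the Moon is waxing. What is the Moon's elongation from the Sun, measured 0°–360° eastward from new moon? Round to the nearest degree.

152°

cos θ = 1 − 2f = -0.880, giving a principal value of 151.6°.
The Moon is waxing (0°–180°), so θ = 151.6° directly.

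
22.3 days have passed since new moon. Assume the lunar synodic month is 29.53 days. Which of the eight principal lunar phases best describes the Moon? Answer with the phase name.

last quarter

At 22.3/29.53 of the cycle, θ ≈ 272° — the last quarter range.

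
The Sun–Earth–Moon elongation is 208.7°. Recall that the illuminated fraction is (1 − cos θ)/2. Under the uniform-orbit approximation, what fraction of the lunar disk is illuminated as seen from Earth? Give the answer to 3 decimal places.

Half-versine of 208.7°: (1 − (-0.877))/2 = 0.939.

0.939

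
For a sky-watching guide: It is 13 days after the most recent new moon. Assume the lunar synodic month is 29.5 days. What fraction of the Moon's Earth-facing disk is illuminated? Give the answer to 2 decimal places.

Elongation θ = 360° × 13/29.5 ≈ 158.6°.
Illuminated fraction = (1 − cos 158.6°)/2 = (1 − (-0.931))/2 ≈ 0.966.

0.97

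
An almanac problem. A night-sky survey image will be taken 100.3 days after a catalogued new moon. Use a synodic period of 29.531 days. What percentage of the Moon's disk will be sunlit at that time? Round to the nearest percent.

100.3 d spans 3 complete synodic months (3 × 29.531 = 88.59 d) plus 11.71 d.
The Moon has covered 11.71/29.531 of its cycle, so θ ≈ 360° × 11.71/29.531 = 142.7°.
With cos θ = (-0.796), the lit fraction is (1 − (-0.796))/2 ≈ 0.898, so 90%.

90%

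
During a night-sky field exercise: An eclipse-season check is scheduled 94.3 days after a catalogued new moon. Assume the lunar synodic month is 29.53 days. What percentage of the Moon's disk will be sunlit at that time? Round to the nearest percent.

Reduce mod P: 94.3 − 3×29.53 = 5.71 d into the current lunation.
Elongation θ = 360° × 5.71/29.53 ≈ 69.6°.
With cos θ = 0.348, the lit fraction is (1 − 0.348)/2 ≈ 0.326, so 33%.

33%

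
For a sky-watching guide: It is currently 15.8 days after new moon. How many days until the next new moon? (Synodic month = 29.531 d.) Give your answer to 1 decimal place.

13.7 days

One full lunation from the last new moon is 29.531 d; remaining = 29.531 − 15.8 = 13.731 d.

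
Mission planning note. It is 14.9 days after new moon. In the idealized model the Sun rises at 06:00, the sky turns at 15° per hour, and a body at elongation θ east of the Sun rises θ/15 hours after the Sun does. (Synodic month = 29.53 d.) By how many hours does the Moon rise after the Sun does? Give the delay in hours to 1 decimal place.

Phase angle: θ = 360°·(14.9 d)/(29.53 d) = 181.6°.
The Moon trails the Sun by θ/15 = 181.6/15 ≈ 12.11 hours.
So the Moon rises 12.11 h after the Sun.

12.1 h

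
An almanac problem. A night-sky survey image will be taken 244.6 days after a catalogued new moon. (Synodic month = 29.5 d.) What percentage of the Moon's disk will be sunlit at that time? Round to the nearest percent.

Reduce mod P: 244.6 − 8×29.5 = 8.60 d into the current lunation.
Elongation θ = 360° × 8.60/29.5 ≈ 104.9°.
cos 104.9° = (-0.258), so f = (1 − (-0.258))/2 = 0.629, so 63%.

63%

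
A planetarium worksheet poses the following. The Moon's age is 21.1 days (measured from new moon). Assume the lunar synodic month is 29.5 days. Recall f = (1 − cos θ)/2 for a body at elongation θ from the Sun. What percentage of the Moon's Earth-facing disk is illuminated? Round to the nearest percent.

61%

The Moon has covered 21.1/29.5 of its cycle, so θ ≈ 360° × 21.1/29.5 = 257.5°.
cos 257.5° = (-0.217), so f = (1 − (-0.217))/2 = 0.608, so 61%.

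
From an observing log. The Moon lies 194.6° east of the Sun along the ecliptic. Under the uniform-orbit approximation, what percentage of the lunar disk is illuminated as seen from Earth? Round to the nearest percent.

cos 194.6° = (-0.968), so f = (1 − (-0.968))/2 = 0.984, i.e. 98%.

98%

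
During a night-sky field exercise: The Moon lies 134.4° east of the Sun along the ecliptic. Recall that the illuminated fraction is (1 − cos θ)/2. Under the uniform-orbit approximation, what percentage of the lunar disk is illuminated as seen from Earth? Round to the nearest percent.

Half-versine of 134.4°: (1 − (-0.700))/2 = 0.850, i.e. 85%.

85%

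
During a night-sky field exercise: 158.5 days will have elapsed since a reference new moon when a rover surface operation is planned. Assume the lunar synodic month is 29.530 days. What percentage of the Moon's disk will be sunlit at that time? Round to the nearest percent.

158.5/29.530 = 5.367 lunations, so 5 complete cycles and 10.85 d into the next.
The Moon has covered 10.85/29.530 of its cycle, so θ ≈ 360° × 10.85/29.530 = 132.3°.
With cos θ = (-0.673), the lit fraction is (1 − (-0.673))/2 ≈ 0.836, so 84%.

84%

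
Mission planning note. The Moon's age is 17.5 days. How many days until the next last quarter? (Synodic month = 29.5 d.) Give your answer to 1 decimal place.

Last quarter occurs at elongation 270°, i.e. at age 29.5 × 270/360 = 22.125 d.
That is 22.125 − 17.5 = 4.625 days ahead.

4.6 days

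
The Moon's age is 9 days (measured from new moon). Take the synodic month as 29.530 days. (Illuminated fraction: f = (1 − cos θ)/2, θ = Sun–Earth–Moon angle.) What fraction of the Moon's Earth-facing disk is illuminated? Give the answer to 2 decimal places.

0.67

The Moon has covered 9/29.530 of its cycle, so θ ≈ 360° × 9/29.530 = 109.7°.
cos 109.7° = (-0.337), so f = (1 − (-0.337))/2 = 0.669.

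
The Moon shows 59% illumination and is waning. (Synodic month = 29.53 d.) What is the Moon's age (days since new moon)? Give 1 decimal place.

21.3 days

From f = (1 − cos θ)/2: cos θ = 1 − 2×0.59 = -0.180; arccos → 100.4°.
Since the Moon is past full (waning), take the reflex angle: θ = 360° − 100.4° = 259.6°.
That fraction of the synodic month is 259.6/360 × 29.53 d ≈ 21.30 d.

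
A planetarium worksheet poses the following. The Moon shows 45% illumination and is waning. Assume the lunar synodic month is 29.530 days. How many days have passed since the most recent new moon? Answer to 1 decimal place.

cos θ = 1 − 2f = 0.100, giving a principal value of 84.3°.
A waning Moon lies in 180°–360°, so θ = 360° − 84.3° = 275.7°.
Age = 29.530 × 275.7°/360° ≈ 22.62 days.

22.6 days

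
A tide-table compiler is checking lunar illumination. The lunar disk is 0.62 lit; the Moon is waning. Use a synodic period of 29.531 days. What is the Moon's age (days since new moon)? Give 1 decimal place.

21.0 days

Invert f = (1 − cos θ)/2 to get cos θ = 1 − 2(0.62) = -0.240, hence θ₀ = arccos -0.240 = 103.9°.
A waning Moon lies in 180°–360°, so θ = 360° − 103.9° = 256.1°.
That fraction of the synodic month is 256.1/360 × 29.531 d ≈ 21.01 d.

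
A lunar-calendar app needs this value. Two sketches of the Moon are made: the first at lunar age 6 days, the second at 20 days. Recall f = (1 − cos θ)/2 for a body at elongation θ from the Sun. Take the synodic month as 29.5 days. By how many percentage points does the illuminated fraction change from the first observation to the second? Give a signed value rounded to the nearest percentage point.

First observation: θ = 360°·6/29.5 = 73.2°, so f = 0.356.
Second observation: θ = 244.1°, f = 0.719.
Δf = 0.719 − 0.356 = +0.363, i.e. +36 pp.

+36 percentage points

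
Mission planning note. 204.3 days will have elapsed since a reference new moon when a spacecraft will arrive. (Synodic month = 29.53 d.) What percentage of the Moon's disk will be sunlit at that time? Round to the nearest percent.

204.3/29.53 = 6.918 lunations, so 6 complete cycles and 27.12 d into the next.
Elongation θ = 360° × 27.12/29.53 ≈ 330.6°.
With cos θ = 0.871, the lit fraction is (1 − 0.871)/2 ≈ 0.064, so 6%.

6%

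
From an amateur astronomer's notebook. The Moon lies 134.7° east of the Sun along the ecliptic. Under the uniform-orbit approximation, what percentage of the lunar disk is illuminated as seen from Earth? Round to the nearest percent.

85%

cos 134.7° = (-0.703), so f = (1 − (-0.703))/2 = 0.852, i.e. 85%.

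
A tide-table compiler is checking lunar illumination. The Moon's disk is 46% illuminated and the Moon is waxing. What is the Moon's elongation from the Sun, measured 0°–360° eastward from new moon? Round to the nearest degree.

85°

cos θ = 1 − 2f = 0.080, giving a principal value of 85.4°.
Before full moon the principal value applies: θ = 85.4°.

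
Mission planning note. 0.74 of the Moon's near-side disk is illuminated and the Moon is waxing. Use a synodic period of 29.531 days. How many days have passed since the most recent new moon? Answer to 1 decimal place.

9.7 days

cos θ = 1 − 2f = -0.480, giving a principal value of 118.7°.
Waxing ⇒ before full, so θ = 118.7°.
Age = 29.531 × 118.7°/360° ≈ 9.74 days.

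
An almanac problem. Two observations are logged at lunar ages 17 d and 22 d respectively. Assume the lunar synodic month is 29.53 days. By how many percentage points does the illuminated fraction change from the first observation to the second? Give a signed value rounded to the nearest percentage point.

First observation: θ = 360°·17/29.53 = 207.2°, so f = 0.945.
Second observation: θ = 268.2°, f = 0.516.
Δf = 0.516 − 0.945 = -0.429, i.e. -43 pp.

-43 percentage points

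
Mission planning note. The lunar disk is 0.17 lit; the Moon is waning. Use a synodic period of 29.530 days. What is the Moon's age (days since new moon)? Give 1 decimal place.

25.5 days

Invert f = (1 − cos θ)/2 to get cos θ = 1 − 2(0.17) = 0.660, hence θ₀ = arccos 0.660 = 48.7°.
A waning Moon lies in 180°–360°, so θ = 360° − 48.7° = 311.3°.
At 360°/29.530 d per day, 311.3° corresponds to 25.54 days.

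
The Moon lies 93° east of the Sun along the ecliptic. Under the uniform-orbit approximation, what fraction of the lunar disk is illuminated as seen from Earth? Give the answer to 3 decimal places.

0.526

f = (1 − cos 93°)/2 = (1 − (-0.052))/2 ≈ 0.526.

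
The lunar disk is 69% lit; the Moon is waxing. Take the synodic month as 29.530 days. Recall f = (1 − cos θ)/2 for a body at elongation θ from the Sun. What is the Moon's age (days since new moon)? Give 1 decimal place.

cos θ = 1 − 2f = -0.380, giving a principal value of 112.3°.
Before full moon the principal value applies: θ = 112.3°.
That fraction of the synodic month is 112.3/360 × 29.530 d ≈ 9.21 d.

9.2 days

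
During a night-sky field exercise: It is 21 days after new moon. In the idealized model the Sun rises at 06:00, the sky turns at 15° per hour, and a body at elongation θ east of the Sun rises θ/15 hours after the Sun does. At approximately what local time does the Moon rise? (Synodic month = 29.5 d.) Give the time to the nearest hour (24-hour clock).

23:00

Phase angle: θ = 360°·(21 d)/(29.5 d) = 256.3°.
At 15° of sky rotation per hour, 256.3° corresponds to a 17.08 h lag.
06:00 + 17.08 h ≈ 23:05 → 23:00 to the nearest hour.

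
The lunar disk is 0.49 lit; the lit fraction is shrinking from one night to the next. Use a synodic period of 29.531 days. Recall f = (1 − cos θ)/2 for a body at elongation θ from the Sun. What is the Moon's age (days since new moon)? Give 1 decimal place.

From f = (1 − cos θ)/2: cos θ = 1 − 2×0.49 = 0.020; arccos → 88.9°.
A waning Moon lies in 180°–360°, so θ = 360° − 88.9° = 271.1°.
At 360°/29.531 d per day, 271.1° corresponds to 22.24 days.

22.2 days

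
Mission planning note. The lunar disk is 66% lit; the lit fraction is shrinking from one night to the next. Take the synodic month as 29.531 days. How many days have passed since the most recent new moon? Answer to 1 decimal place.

Invert f = (1 − cos θ)/2 to get cos θ = 1 − 2(0.66) = -0.320, hence θ₀ = arccos -0.320 = 108.7°.
Waning ⇒ past full, so θ = 360° − 108.7° = 251.3°.
That fraction of the synodic month is 251.3/360 × 29.531 d ≈ 20.62 d.

20.6 days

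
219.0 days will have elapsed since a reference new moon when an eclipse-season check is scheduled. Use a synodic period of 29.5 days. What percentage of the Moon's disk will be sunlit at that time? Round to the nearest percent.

94%

219.0/29.5 = 7.424 lunations, so 7 complete cycles and 12.50 d into the next.
Elongation θ = 360° × 12.50/29.5 ≈ 152.5°.
With cos θ = (-0.887), the lit fraction is (1 − (-0.887))/2 ≈ 0.944, so 94%.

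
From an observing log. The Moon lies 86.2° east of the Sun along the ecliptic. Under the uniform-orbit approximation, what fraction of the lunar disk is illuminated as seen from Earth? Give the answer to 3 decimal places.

0.467

f = (1 − cos 86.2°)/2 = (1 − 0.066)/2 ≈ 0.467.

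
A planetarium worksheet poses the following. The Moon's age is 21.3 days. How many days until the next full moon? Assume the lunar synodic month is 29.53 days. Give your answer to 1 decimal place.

23.0 days

Full moon occurs at elongation 180°, i.e. at age 29.53 × 180/360 = 14.765 d.
This lunation's full moon (14.765 d) has passed, so add one period: 44.295 − 21.3 = 22.995 days.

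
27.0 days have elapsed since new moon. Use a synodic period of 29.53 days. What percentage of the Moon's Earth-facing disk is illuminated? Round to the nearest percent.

Phase angle: θ = 360°·(27.0 d)/(29.53 d) = 329.2°.
cos 329.2° = 0.859, so f = (1 − 0.859)/2 = 0.071, so 7%.

7%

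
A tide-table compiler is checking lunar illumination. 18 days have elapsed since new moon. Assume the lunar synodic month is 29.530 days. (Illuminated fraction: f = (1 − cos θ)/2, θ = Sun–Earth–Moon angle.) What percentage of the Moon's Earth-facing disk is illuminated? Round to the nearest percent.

Elongation θ = 360° × 18/29.530 ≈ 219.4°.
cos 219.4° = (-0.772), so f = (1 − (-0.772))/2 = 0.886, so 89%.

89%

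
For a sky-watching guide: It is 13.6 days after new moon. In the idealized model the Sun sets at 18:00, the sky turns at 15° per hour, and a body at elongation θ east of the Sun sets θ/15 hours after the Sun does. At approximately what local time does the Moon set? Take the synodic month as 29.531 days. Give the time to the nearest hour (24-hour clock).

Phase angle: θ = 360°·(13.6 d)/(29.531 d) = 165.8°.
At 15° of sky rotation per hour, 165.8° corresponds to a 11.05 h lag.
18:00 + 11.05 h ≈ 05:03 → 05:00 to the nearest hour.

05:00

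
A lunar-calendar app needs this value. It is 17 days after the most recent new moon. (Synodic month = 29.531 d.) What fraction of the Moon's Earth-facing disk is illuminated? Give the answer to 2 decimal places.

0.94

Phase angle: θ = 360°·(17 d)/(29.531 d) = 207.2°.
With cos θ = (-0.889), the lit fraction is (1 − (-0.889))/2 ≈ 0.945.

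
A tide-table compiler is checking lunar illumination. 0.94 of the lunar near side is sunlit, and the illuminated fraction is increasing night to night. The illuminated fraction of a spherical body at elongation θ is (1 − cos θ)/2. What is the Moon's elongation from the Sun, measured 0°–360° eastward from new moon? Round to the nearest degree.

152°

From f = (1 − cos θ)/2: cos θ = 1 − 2×0.94 = -0.880; arccos → 151.6°.
Waxing ⇒ before full, so θ = 151.6°.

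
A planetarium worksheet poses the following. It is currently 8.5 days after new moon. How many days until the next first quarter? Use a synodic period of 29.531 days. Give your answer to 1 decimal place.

28.4 days

First quarter occurs at elongation 90°, i.e. at age 29.531 × 90/360 = 7.383 d.
This lunation's first quarter (7.383 d) has passed, so add one period: 36.914 − 8.5 = 28.414 days.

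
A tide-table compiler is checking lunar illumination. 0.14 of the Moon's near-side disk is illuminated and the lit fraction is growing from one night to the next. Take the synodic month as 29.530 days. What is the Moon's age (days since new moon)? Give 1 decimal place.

From f = (1 − cos θ)/2: cos θ = 1 − 2×0.14 = 0.720; arccos → 43.9°.
The Moon is waxing (0°–180°), so θ = 43.9° directly.
Age = 29.530 × 43.9°/360° ≈ 3.60 days.

3.6 days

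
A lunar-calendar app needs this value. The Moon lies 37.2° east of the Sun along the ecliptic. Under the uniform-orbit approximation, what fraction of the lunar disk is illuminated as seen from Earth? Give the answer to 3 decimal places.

cos 37.2° = 0.797, so f = (1 − 0.797)/2 = 0.102.

0.102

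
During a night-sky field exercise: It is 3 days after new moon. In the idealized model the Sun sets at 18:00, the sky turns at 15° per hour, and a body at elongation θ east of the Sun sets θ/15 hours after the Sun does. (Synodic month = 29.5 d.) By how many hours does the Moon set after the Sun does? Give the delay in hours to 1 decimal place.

Elongation θ = 360° × 3/29.5 ≈ 36.6°.
At 15° of sky rotation per hour, 36.6° corresponds to a 2.44 h lag.
So the Moon sets 2.44 h after the Sun.

2.4 h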